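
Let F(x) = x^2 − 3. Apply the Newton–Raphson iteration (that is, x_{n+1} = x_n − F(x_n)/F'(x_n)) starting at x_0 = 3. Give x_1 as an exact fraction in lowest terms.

F'(x) = 2x.
F(3) = 6, F'(3) = 6, so x_1 = 3 − 6/6 = 2.

2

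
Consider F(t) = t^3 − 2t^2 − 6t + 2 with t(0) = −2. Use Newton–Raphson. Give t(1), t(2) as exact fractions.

t(1) = −13/7, t(2) = −7446/4039

F'(t) = 3t^2 − 4t − 6.
F(−2) = −2, F'(−2) = 14, so t(1) = (−2) − (−2)/14 = −13/7.
F(−13/7) = −55/343, F'(−13/7) = 577/49, so t(2) = (−13/7) − (−55/343)/(577/49) = −7446/4039.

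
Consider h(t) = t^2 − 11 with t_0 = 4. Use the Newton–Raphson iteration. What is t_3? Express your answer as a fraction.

4106353/1238112

h'(t) = 2t.
h(4) = 5, h'(4) = 8, so t_1 = 4 − 5/8 = 27/8.
h(27/8) = 25/64, h'(27/8) = 27/4, so t_2 = (27/8) − (25/64)/(27/4) = 1433/432.
h(1433/432) = 625/186624, h'(1433/432) = 1433/216, so t_3 = (1433/432) − (625/186624)/(1433/216) = 4106353/1238112.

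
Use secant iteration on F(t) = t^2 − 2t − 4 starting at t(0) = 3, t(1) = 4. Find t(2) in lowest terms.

F(3) = −1, F(4) = 4. t(2) = 4 − 4·(4 − 3)/(4 − (−1)) = 16/5.

16/5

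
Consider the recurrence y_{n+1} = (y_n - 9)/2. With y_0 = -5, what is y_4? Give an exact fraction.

y_1 = ((-5) - 9)/2 = -7.
y_2 = ((-7) - 9)/2 = -8.
y_3 = ((-8) - 9)/2 = -17/2.
y_4 = ((-17/2) - 9)/2 = -35/4.

-35/4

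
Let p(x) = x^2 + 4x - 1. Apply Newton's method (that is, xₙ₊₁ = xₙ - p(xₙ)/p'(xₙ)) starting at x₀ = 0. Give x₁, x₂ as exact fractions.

p'(x) = 2x + 4.
p(0) = -1, p'(0) = 4, so x₁ = 0 - (-1)/4 = 1/4.
p(1/4) = 1/16, p'(1/4) = 9/2, so x₂ = (1/4) - (1/16)/(9/2) = 17/72.

x₁ = 1/4, x₂ = 17/72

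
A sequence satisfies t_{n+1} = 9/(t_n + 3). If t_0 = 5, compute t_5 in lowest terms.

t_1 = 9/(5 + 3) = 9/8.
t_2 = 9/(9/8 + 3) = 24/11.
t_3 = 9/(24/11 + 3) = 33/19.
t_4 = 9/(33/19 + 3) = 19/10.
t_5 = 9/(19/10 + 3) = 90/49.

90/49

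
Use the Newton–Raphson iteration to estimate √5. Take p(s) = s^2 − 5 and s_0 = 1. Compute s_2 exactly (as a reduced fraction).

p'(s) = 2s.
p(1) = −4, p'(1) = 2, so s_1 = 1 − (−4)/2 = 3.
p(3) = 4, p'(3) = 6, so s_2 = 3 − 4/6 = 7/3.

7/3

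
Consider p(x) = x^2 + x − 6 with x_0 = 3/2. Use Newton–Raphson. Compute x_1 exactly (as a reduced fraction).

33/16

p'(x) = 2x + 1.
p(3/2) = −9/4, p'(3/2) = 4, so x_1 = (3/2) − (−9/4)/4 = 33/16.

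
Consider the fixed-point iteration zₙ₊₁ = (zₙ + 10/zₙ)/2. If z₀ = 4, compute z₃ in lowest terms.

z₁ = (4 + 10/4)/2 = 13/4.
z₂ = (13/4 + 10/(13/4))/2 = 329/104.
z₃ = (329/104 + 10/(329/104))/2 = 216401/68432.

216401/68432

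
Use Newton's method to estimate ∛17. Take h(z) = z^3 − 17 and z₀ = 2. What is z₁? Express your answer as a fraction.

11/4

h'(z) = 3z^2.
h(2) = −9, h'(2) = 12, so z₁ = 2 − (−9)/12 = 11/4.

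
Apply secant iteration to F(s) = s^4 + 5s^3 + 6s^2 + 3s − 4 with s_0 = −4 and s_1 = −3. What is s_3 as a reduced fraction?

F(−4) = 16, F(−3) = −13. s_2 = (−3) − (−13)·((−3) − (−4))/((−13) − 16) = −100/29.
F(−3) = −13, F(−100/29) = −4685824/707281. s_3 = (−100/29) − (−4685824/707281)·((−100/29) − (−3))/((−4685824/707281) − (−13)) = −1357556/346833.

−1357556/346833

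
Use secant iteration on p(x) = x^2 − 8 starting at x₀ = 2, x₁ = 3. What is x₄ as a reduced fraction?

p(2) = −4, p(3) = 1. x₂ = 3 − 1·(3 − 2)/(1 − (−4)) = 14/5.
p(3) = 1, p(14/5) = −4/25. x₃ = (14/5) − (−4/25)·((14/5) − 3)/((−4/25) − 1) = 82/29.
p(14/5) = −4/25, p(82/29) = −4/841. x₄ = (82/29) − (−4/841)·((82/29) − (14/5))/((−4/841) − (−4/25)) = 577/204.

577/204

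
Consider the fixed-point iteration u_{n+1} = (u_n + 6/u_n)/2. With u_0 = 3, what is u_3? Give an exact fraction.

4801/1960

u_1 = (3 + 6/3)/2 = 5/2.
u_2 = (5/2 + 6/(5/2))/2 = 49/20.
u_3 = (49/20 + 6/(49/20))/2 = 4801/1960.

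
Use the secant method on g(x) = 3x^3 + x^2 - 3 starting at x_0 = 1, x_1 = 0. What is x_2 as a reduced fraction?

g(1) = 1, g(0) = -3. x_2 = 0 - (-3)·(0 - 1)/((-3) - 1) = 3/4.

3/4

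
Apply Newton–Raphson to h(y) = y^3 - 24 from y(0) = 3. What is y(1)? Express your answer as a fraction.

26/9

h'(y) = 3y^2.
h(3) = 3, h'(3) = 27, so y(1) = 3 - 3/27 = 26/9.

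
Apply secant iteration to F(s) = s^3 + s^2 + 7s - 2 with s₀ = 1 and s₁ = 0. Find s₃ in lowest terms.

162/589

F(1) = 7, F(0) = -2. s₂ = 0 - (-2)·(0 - 1)/((-2) - 7) = 2/9.
F(0) = -2, F(2/9) = -280/729. s₃ = (2/9) - (-280/729)·((2/9) - 0)/((-280/729) - (-2)) = 162/589.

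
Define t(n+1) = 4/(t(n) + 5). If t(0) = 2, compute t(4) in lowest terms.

t(1) = 4/(2 + 5) = 4/7.
t(2) = 4/(4/7 + 5) = 28/39.
t(3) = 4/(28/39 + 5) = 156/223.
t(4) = 4/(156/223 + 5) = 892/1271.

892/1271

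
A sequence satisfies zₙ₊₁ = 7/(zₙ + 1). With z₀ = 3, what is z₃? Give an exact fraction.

77/39

z₁ = 7/(3 + 1) = 7/4.
z₂ = 7/(7/4 + 1) = 28/11.
z₃ = 7/(28/11 + 1) = 77/39.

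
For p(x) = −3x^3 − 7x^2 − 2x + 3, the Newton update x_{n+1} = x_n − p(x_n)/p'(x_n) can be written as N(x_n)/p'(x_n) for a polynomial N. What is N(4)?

p'(x) = −9x^2 − 14x − 2.
N(x) = x·p'(x) − p(x) = x·(−9x^2 − 14x − 2) − (−3x^3 − 7x^2 − 2x + 3) = −6x^3 − 7x^2 − 3.
N(4) = −499.

−499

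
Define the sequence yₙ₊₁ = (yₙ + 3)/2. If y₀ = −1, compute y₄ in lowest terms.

y₁ = ((−1) + 3)/2 = 1.
y₂ = (1 + 3)/2 = 2.
y₃ = (2 + 3)/2 = 5/2.
y₄ = ((5/2) + 3)/2 = 11/4.

11/4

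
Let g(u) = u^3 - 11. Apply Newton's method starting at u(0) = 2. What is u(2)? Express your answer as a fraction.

1081/486

g'(u) = 3u^2.
g(2) = -3, g'(2) = 12, so u(1) = 2 - (-3)/12 = 9/4.
g(9/4) = 25/64, g'(9/4) = 243/16, so u(2) = (9/4) - (25/64)/(243/16) = 1081/486.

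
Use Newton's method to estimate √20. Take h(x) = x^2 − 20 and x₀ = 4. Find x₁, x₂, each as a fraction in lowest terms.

h'(x) = 2x.
h(4) = −4, h'(4) = 8, so x₁ = 4 − (−4)/8 = 9/2.
h(9/2) = 1/4, h'(9/2) = 9, so x₂ = (9/2) − (1/4)/9 = 161/36.

x₁ = 9/2, x₂ = 161/36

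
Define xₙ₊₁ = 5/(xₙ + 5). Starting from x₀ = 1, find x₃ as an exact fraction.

35/41

x₁ = 5/(1 + 5) = 5/6.
x₂ = 5/(5/6 + 5) = 6/7.
x₃ = 5/(6/7 + 5) = 35/41.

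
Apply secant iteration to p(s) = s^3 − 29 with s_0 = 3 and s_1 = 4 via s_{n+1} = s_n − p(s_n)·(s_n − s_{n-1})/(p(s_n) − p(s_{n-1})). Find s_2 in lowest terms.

p(3) = −2, p(4) = 35. s_2 = 4 − 35·(4 − 3)/(35 − (−2)) = 113/37.

113/37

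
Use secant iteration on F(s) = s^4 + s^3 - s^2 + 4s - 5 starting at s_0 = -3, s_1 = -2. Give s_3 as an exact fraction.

F(-3) = 28, F(-2) = -9. s_2 = (-2) - (-9)·((-2) - (-3))/((-9) - 28) = -83/37.
F(-2) = -9, F(-83/37) = -9316440/1874161. s_3 = (-83/37) - (-9316440/1874161)·((-83/37) - (-2))/((-9316440/1874161) - (-9)) = -711293/279667.

-711293/279667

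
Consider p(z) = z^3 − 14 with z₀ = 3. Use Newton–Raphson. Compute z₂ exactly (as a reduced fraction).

p'(z) = 3z^2.
p(3) = 13, p'(3) = 27, so z₁ = 3 − 13/27 = 68/27.
p(68/27) = 38870/19683, p'(68/27) = 4624/243, so z₂ = (68/27) − (38870/19683)/(4624/243) = 452213/187272.

452213/187272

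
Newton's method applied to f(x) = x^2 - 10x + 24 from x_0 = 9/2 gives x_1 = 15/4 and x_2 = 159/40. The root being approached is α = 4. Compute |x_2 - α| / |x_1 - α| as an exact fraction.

1/10

x_1 - α = 15/4 - 4 = -1/4, so |x_1 - α| = 1/4.
x_2 - α = 159/40 - 4 = -1/40, so |x_2 - α| = 1/40.
Ratio = (1/40) / (1/4) = 1/10.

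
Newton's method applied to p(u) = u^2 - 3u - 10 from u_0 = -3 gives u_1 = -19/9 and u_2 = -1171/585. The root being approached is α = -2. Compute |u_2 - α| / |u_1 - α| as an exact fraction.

1/65

u_1 - α = -19/9 - (-2) = -19/9 + 2 = -1/9, so |u_1 - α| = 1/9.
u_2 - α = -1171/585 - (-2) = -1171/585 + 2 = -1/585, so |u_2 - α| = 1/585.
Ratio = (1/585) / (1/9) = 1/65.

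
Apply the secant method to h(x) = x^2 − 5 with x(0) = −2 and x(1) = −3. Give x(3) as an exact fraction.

−29/13

h(−2) = −1, h(−3) = 4. x(2) = (−3) − 4·((−3) − (−2))/(4 − (−1)) = −11/5.
h(−3) = 4, h(−11/5) = −4/25. x(3) = (−11/5) − (−4/25)·((−11/5) − (−3))/((−4/25) − 4) = −29/13.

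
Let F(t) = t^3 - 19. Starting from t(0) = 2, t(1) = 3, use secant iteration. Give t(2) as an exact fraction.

49/19

F(2) = -11, F(3) = 8. t(2) = 3 - 8·(3 - 2)/(8 - (-11)) = 49/19.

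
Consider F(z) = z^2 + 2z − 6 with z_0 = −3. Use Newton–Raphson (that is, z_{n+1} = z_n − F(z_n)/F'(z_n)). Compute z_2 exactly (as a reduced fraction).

F'(z) = 2z + 2.
F(−3) = −3, F'(−3) = −4, so z_1 = (−3) − (−3)/(−4) = −15/4.
F(−15/4) = 9/16, F'(−15/4) = −11/2, so z_2 = (−15/4) − (9/16)/(−11/2) = −321/88.

−321/88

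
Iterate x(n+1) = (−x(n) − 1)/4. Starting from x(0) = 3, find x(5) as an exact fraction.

−13/64

x(1) = (−3 − 1)/4 = −1.
x(2) = (−(−1) − 1)/4 = 0.
x(3) = (−0 − 1)/4 = −1/4.
x(4) = (−(−1/4) − 1)/4 = −3/16.
x(5) = (−(−3/16) − 1)/4 = −13/64.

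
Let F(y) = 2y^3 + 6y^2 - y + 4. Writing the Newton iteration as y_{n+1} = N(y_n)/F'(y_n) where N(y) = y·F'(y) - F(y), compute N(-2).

F'(y) = 6y^2 + 12y - 1.
N(y) = y·F'(y) - F(y) = y·(6y^2 + 12y - 1) - (2y^3 + 6y^2 - y + 4) = 4y^3 + 6y^2 - 4.
N(-2) = -12.

-12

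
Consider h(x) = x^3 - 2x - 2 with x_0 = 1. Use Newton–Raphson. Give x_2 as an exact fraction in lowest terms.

h'(x) = 3x^2 - 2.
h(1) = -3, h'(1) = 1, so x_1 = 1 - (-3)/1 = 4.
h(4) = 54, h'(4) = 46, so x_2 = 4 - 54/46 = 65/23.

65/23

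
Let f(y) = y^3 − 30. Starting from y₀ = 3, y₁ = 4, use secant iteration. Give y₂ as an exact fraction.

f(3) = −3, f(4) = 34. y₂ = 4 − 34·(4 − 3)/(34 − (−3)) = 114/37.

114/37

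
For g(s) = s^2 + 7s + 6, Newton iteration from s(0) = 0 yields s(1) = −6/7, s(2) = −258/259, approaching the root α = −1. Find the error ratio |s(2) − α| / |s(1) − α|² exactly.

s(1) − α = −6/7 − (−1) = −6/7 + 1 = 1/7, so |s(1) − α| = 1/7.
s(2) − α = −258/259 − (−1) = −258/259 + 1 = 1/259, so |s(2) − α| = 1/259.
|s(1) − α|² = 1/49.
Ratio = (1/259) / (1/49) = 7/37.

7/37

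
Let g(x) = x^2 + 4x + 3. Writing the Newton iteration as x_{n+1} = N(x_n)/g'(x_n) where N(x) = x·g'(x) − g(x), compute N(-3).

g'(x) = 2x + 4.
N(x) = x·g'(x) − g(x) = x·(2x + 4) − (x^2 + 4x + 3) = x^2 − 3.
N(-3) = 6.

6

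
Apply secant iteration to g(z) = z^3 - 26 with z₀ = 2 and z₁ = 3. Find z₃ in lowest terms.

28370/9577

g(2) = -18, g(3) = 1. z₂ = 3 - 1·(3 - 2)/(1 - (-18)) = 56/19.
g(3) = 1, g(56/19) = -2718/6859. z₃ = (56/19) - (-2718/6859)·((56/19) - 3)/((-2718/6859) - 1) = 28370/9577.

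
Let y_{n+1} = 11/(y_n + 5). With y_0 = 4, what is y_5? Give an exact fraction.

27621/16724

y_1 = 11/(4 + 5) = 11/9.
y_2 = 11/(11/9 + 5) = 99/56.
y_3 = 11/(99/56 + 5) = 616/379.
y_4 = 11/(616/379 + 5) = 4169/2511.
y_5 = 11/(4169/2511 + 5) = 27621/16724.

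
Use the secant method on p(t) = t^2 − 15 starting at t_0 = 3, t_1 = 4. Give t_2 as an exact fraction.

27/7

p(3) = −6, p(4) = 1. t_2 = 4 − 1·(4 − 3)/(1 − (−6)) = 27/7.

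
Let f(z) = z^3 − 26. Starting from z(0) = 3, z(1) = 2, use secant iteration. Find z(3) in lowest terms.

f(3) = 1, f(2) = −18. z(2) = 2 − (−18)·(2 − 3)/((−18) − 1) = 56/19.
f(2) = −18, f(56/19) = −2718/6859. z(3) = (56/19) − (−2718/6859)·((56/19) − 2)/((−2718/6859) − (−18)) = 3319/1118.

3319/1118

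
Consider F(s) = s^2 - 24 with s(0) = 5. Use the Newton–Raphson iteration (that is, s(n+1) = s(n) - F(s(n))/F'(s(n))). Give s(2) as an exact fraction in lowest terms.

F'(s) = 2s.
F(5) = 1, F'(5) = 10, so s(1) = 5 - 1/10 = 49/10.
F(49/10) = 1/100, F'(49/10) = 49/5, so s(2) = (49/10) - (1/100)/(49/5) = 4801/980.

4801/980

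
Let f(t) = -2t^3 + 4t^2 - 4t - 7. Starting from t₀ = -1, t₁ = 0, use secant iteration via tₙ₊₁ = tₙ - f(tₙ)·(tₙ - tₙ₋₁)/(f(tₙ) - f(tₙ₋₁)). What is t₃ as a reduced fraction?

-350/389

f(-1) = 3, f(0) = -7. t₂ = 0 - (-7)·(0 - (-1))/((-7) - 3) = -7/10.
f(0) = -7, f(-7/10) = -777/500. t₃ = (-7/10) - (-777/500)·((-7/10) - 0)/((-777/500) - (-7)) = -350/389.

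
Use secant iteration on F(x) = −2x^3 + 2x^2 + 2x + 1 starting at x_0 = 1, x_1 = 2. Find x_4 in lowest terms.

8690/4951

F(1) = 3, F(2) = −3. x_2 = 2 − (−3)·(2 − 1)/((−3) − 3) = 3/2.
F(2) = −3, F(3/2) = 7/4. x_3 = (3/2) − (7/4)·((3/2) − 2)/((7/4) − (−3)) = 32/19.
F(3/2) = 7/4, F(32/19) = 3339/6859. x_4 = (32/19) − (3339/6859)·((32/19) − (3/2))/((3339/6859) − (7/4)) = 8690/4951.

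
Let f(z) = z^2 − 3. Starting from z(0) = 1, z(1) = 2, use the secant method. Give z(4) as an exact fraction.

97/56

f(1) = −2, f(2) = 1. z(2) = 2 − 1·(2 − 1)/(1 − (−2)) = 5/3.
f(2) = 1, f(5/3) = −2/9. z(3) = (5/3) − (−2/9)·((5/3) − 2)/((−2/9) − 1) = 19/11.
f(5/3) = −2/9, f(19/11) = −2/121. z(4) = (19/11) − (−2/121)·((19/11) − (5/3))/((−2/121) − (−2/9)) = 97/56.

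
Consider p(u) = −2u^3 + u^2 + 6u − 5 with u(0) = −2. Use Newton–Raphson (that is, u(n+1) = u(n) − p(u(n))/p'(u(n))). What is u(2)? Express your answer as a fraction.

−182953/98846

p'(u) = −6u^2 + 2u + 6.
p(−2) = 3, p'(−2) = −22, so u(1) = (−2) − 3/(−22) = −41/22.
p(−41/22) = 315/1331, p'(−41/22) = −4493/242, so u(2) = (−41/22) − (315/1331)/(−4493/242) = −182953/98846.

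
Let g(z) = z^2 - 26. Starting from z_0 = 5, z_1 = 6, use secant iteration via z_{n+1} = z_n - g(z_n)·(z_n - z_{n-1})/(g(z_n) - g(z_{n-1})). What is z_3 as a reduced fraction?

g(5) = -1, g(6) = 10. z_2 = 6 - 10·(6 - 5)/(10 - (-1)) = 56/11.
g(6) = 10, g(56/11) = -10/121. z_3 = (56/11) - (-10/121)·((56/11) - 6)/((-10/121) - 10) = 311/61.

311/61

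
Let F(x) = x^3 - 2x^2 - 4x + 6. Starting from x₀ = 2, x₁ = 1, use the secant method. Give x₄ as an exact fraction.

38587/31882

F(2) = -2, F(1) = 1. x₂ = 1 - 1·(1 - 2)/(1 - (-2)) = 4/3.
F(1) = 1, F(4/3) = -14/27. x₃ = (4/3) - (-14/27)·((4/3) - 1)/((-14/27) - 1) = 50/41.
F(4/3) = -14/27, F(50/41) = -2674/68921. x₄ = (50/41) - (-2674/68921)·((50/41) - (4/3))/((-2674/68921) - (-14/27)) = 38587/31882.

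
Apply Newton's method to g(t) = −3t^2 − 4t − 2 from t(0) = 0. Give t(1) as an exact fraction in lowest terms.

−1/2

g'(t) = −6t − 4.
g(0) = −2, g'(0) = −4, so t(1) = 0 − (−2)/(−4) = −1/2.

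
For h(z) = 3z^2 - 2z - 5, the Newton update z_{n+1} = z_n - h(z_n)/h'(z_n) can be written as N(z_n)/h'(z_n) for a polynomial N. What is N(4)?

h'(z) = 6z - 2.
N(z) = z·h'(z) - h(z) = z·(6z - 2) - (3z^2 - 2z - 5) = 3z^2 + 5.
N(4) = 53.

53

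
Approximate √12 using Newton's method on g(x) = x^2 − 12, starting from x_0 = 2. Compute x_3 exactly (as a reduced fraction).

97/28

g'(x) = 2x.
g(2) = −8, g'(2) = 4, so x_1 = 2 − (−8)/4 = 4.
g(4) = 4, g'(4) = 8, so x_2 = 4 − 4/8 = 7/2.
g(7/2) = 1/4, g'(7/2) = 7, so x_3 = (7/2) − (1/4)/7 = 97/28.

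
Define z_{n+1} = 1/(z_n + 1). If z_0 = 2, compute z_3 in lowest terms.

4/7

z_1 = 1/(2 + 1) = 1/3.
z_2 = 1/(1/3 + 1) = 3/4.
z_3 = 1/(3/4 + 1) = 4/7.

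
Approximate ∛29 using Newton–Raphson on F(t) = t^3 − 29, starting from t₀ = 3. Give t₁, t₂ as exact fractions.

F'(t) = 3t^2.
F(3) = −2, F'(3) = 27, so t₁ = 3 − (−2)/27 = 83/27.
F(83/27) = 980/19683, F'(83/27) = 6889/243, so t₂ = (83/27) − (980/19683)/(6889/243) = 1714381/558009.

t₁ = 83/27, t₂ = 1714381/558009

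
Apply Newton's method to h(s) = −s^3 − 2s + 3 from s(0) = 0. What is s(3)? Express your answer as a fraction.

h'(s) = −3s^2 − 2.
h(0) = 3, h'(0) = −2, so s(1) = 0 − 3/(−2) = 3/2.
h(3/2) = −27/8, h'(3/2) = −35/4, so s(2) = (3/2) − (−27/8)/(−35/4) = 39/35.
h(39/35) = −26244/42875, h'(39/35) = −7013/1225, so s(3) = (39/35) − (−26244/42875)/(−7013/1225) = 247263/245455.

247263/245455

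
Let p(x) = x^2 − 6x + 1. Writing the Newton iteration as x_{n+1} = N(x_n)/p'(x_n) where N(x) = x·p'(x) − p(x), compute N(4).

p'(x) = 2x − 6.
N(x) = x·p'(x) − p(x) = x·(2x − 6) − (x^2 − 6x + 1) = x^2 − 1.
N(4) = 15.

15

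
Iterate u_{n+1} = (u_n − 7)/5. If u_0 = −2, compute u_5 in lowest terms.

−5469/3125

u_1 = ((−2) − 7)/5 = −9/5.
u_2 = ((−9/5) − 7)/5 = −44/25.
u_3 = ((−44/25) − 7)/5 = −219/125.
u_4 = ((−219/125) − 7)/5 = −1094/625.
u_5 = ((−1094/625) − 7)/5 = −5469/3125.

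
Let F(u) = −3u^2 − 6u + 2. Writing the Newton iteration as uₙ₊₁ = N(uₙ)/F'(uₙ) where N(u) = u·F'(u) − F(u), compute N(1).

F'(u) = −6u − 6.
N(u) = u·F'(u) − F(u) = u·(−6u − 6) − (−3u^2 − 6u + 2) = −3u^2 − 2.
N(1) = −5.

−5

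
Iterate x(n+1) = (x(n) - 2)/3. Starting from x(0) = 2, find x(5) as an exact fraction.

-80/81

x(1) = (2 - 2)/3 = 0.
x(2) = (0 - 2)/3 = -2/3.
x(3) = ((-2/3) - 2)/3 = -8/9.
x(4) = ((-8/9) - 2)/3 = -26/27.
x(5) = ((-26/27) - 2)/3 = -80/81.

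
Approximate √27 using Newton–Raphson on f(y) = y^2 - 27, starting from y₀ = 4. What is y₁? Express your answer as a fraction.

43/8

f'(y) = 2y.
f(4) = -11, f'(4) = 8, so y₁ = 4 - (-11)/8 = 43/8.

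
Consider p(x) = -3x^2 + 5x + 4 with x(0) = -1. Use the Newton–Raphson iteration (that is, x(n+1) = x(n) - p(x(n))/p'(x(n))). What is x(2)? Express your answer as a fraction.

p'(x) = -6x + 5.
p(-1) = -4, p'(-1) = 11, so x(1) = (-1) - (-4)/11 = -7/11.
p(-7/11) = -48/121, p'(-7/11) = 97/11, so x(2) = (-7/11) - (-48/121)/(97/11) = -631/1067.

-631/1067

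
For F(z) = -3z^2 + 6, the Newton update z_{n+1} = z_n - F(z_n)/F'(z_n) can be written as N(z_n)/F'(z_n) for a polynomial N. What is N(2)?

F'(z) = -6z.
N(z) = z·F'(z) - F(z) = z·(-6z) - (-3z^2 + 6) = -3z^2 - 6.
N(2) = -18.

-18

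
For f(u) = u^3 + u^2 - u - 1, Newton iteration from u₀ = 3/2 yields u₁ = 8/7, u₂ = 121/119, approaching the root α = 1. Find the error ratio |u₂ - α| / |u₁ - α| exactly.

2/17

u₁ - α = 8/7 - 1 = 1/7, so |u₁ - α| = 1/7.
u₂ - α = 121/119 - 1 = 2/119, so |u₂ - α| = 2/119.
Ratio = (2/119) / (1/7) = 2/17.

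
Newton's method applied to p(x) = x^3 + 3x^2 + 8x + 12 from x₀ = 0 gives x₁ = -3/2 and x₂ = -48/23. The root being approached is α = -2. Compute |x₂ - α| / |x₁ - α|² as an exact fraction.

x₁ - α = -3/2 - (-2) = -3/2 + 2 = 1/2, so |x₁ - α| = 1/2.
x₂ - α = -48/23 - (-2) = -48/23 + 2 = -2/23, so |x₂ - α| = 2/23.
|x₁ - α|² = 1/4.
Ratio = (2/23) / (1/4) = 8/23.

8/23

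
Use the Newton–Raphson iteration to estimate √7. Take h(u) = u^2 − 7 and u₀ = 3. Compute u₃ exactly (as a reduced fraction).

h'(u) = 2u.
h(3) = 2, h'(3) = 6, so u₁ = 3 − 2/6 = 8/3.
h(8/3) = 1/9, h'(8/3) = 16/3, so u₂ = (8/3) − (1/9)/(16/3) = 127/48.
h(127/48) = 1/2304, h'(127/48) = 127/24, so u₃ = (127/48) − (1/2304)/(127/24) = 32257/12192.

32257/12192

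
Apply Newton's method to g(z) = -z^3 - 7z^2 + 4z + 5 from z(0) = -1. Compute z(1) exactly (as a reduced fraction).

g'(z) = -3z^2 - 14z + 4.
g(-1) = -5, g'(-1) = 15, so z(1) = (-1) - (-5)/15 = -2/3.

-2/3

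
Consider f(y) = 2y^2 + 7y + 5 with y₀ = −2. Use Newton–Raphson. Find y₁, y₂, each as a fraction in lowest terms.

y₁ = −3, y₂ = −13/5

f'(y) = 4y + 7.
f(−2) = −1, f'(−2) = −1, so y₁ = (−2) − (−1)/(−1) = −3.
f(−3) = 2, f'(−3) = −5, so y₂ = (−3) − 2/(−5) = −13/5.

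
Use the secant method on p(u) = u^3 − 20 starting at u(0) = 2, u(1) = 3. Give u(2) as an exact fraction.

50/19

p(2) = −12, p(3) = 7. u(2) = 3 − 7·(3 − 2)/(7 − (−12)) = 50/19.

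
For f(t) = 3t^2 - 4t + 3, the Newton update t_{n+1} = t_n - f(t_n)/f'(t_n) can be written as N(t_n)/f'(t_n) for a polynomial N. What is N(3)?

24

f'(t) = 6t - 4.
N(t) = t·f'(t) - f(t) = t·(6t - 4) - (3t^2 - 4t + 3) = 3t^2 - 3.
N(3) = 24.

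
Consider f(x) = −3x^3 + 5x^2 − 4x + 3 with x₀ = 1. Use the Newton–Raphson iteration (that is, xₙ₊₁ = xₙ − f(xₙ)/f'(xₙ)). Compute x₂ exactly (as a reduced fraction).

5/4

f'(x) = −9x^2 + 10x − 4.
f(1) = 1, f'(1) = −3, so x₁ = 1 − 1/(−3) = 4/3.
f(4/3) = −5/9, f'(4/3) = −20/3, so x₂ = (4/3) − (−5/9)/(−20/3) = 5/4.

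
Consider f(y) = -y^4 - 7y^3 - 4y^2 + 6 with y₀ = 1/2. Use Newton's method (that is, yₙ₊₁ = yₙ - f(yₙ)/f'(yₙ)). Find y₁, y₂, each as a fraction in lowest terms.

y₁ = 11/12, y₂ = 8099/10208

f'(y) = -4y^3 - 21y^2 - 8y.
f(1/2) = 65/16, f'(1/2) = -39/4, so y₁ = (1/2) - (65/16)/(-39/4) = 11/12.
f(11/12) = -71725/20736, f'(11/12) = -6061/216, so y₂ = (11/12) - (-71725/20736)/(-6061/216) = 8099/10208.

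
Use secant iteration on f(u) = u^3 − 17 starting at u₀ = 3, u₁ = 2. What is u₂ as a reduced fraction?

f(3) = 10, f(2) = −9. u₂ = 2 − (−9)·(2 − 3)/((−9) − 10) = 47/19.

47/19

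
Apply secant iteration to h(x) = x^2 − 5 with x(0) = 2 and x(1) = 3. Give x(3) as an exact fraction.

29/13

h(2) = −1, h(3) = 4. x(2) = 3 − 4·(3 − 2)/(4 − (−1)) = 11/5.
h(3) = 4, h(11/5) = −4/25. x(3) = (11/5) − (−4/25)·((11/5) − 3)/((−4/25) − 4) = 29/13.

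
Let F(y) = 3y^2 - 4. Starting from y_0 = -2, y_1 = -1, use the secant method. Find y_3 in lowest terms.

F(-2) = 8, F(-1) = -1. y_2 = (-1) - (-1)·((-1) - (-2))/((-1) - 8) = -10/9.
F(-1) = -1, F(-10/9) = -8/27. y_3 = (-10/9) - (-8/27)·((-10/9) - (-1))/((-8/27) - (-1)) = -22/19.

-22/19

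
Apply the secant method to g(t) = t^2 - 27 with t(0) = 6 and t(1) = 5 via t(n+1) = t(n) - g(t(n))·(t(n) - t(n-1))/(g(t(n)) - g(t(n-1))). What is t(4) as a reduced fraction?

g(6) = 9, g(5) = -2. t(2) = 5 - (-2)·(5 - 6)/((-2) - 9) = 57/11.
g(5) = -2, g(57/11) = -18/121. t(3) = (57/11) - (-18/121)·((57/11) - 5)/((-18/121) - (-2)) = 291/56.
g(57/11) = -18/121, g(291/56) = 9/3136. t(4) = (291/56) - (9/3136)·((291/56) - (57/11))/((9/3136) - (-18/121)) = 11073/2131.

11073/2131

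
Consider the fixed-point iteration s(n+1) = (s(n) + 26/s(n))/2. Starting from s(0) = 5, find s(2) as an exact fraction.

s(1) = (5 + 26/5)/2 = 51/10.
s(2) = (51/10 + 26/(51/10))/2 = 5201/1020.

5201/1020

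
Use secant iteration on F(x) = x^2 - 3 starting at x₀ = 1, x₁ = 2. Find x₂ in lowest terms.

5/3

F(1) = -2, F(2) = 1. x₂ = 2 - 1·(2 - 1)/(1 - (-2)) = 5/3.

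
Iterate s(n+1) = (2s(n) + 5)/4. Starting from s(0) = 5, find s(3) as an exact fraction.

s(1) = (2·5 + 5)/4 = 15/4.
s(2) = (2·(15/4) + 5)/4 = 25/8.
s(3) = (2·(25/8) + 5)/4 = 45/16.

45/16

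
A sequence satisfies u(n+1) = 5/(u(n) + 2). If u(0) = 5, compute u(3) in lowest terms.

u(1) = 5/(5 + 2) = 5/7.
u(2) = 5/(5/7 + 2) = 35/19.
u(3) = 5/(35/19 + 2) = 95/73.

95/73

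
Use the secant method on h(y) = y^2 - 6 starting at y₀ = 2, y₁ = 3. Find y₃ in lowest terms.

h(2) = -2, h(3) = 3. y₂ = 3 - 3·(3 - 2)/(3 - (-2)) = 12/5.
h(3) = 3, h(12/5) = -6/25. y₃ = (12/5) - (-6/25)·((12/5) - 3)/((-6/25) - 3) = 22/9.

22/9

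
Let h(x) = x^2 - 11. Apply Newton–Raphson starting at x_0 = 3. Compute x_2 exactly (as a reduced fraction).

199/60

h'(x) = 2x.
h(3) = -2, h'(3) = 6, so x_1 = 3 - (-2)/6 = 10/3.
h(10/3) = 1/9, h'(10/3) = 20/3, so x_2 = (10/3) - (1/9)/(20/3) = 199/60.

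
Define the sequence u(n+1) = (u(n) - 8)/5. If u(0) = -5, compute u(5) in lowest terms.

u(1) = ((-5) - 8)/5 = -13/5.
u(2) = ((-13/5) - 8)/5 = -53/25.
u(3) = ((-53/25) - 8)/5 = -253/125.
u(4) = ((-253/125) - 8)/5 = -1253/625.
u(5) = ((-1253/625) - 8)/5 = -6253/3125.

-6253/3125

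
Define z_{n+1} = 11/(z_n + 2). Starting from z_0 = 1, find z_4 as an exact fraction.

z_1 = 11/(1 + 2) = 11/3.
z_2 = 11/(11/3 + 2) = 33/17.
z_3 = 11/(33/17 + 2) = 187/67.
z_4 = 11/(187/67 + 2) = 737/321.

737/321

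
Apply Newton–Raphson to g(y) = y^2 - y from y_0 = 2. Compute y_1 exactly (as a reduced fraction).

g'(y) = 2y - 1.
g(2) = 2, g'(2) = 3, so y_1 = 2 - 2/3 = 4/3.

4/3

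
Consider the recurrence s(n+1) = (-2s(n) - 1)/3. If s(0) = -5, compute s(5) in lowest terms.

35/81

s(1) = (-2·(-5) - 1)/3 = 3.
s(2) = (-2·3 - 1)/3 = -7/3.
s(3) = (-2·(-7/3) - 1)/3 = 11/9.
s(4) = (-2·(11/9) - 1)/3 = -31/27.
s(5) = (-2·(-31/27) - 1)/3 = 35/81.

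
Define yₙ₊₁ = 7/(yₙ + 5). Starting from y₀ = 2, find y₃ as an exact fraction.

y₁ = 7/(2 + 5) = 1.
y₂ = 7/(1 + 5) = 7/6.
y₃ = 7/(7/6 + 5) = 42/37.

42/37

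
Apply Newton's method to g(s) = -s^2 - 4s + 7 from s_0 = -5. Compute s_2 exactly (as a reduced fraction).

-319/60

g'(s) = -2s - 4.
g(-5) = 2, g'(-5) = 6, so s_1 = (-5) - 2/6 = -16/3.
g(-16/3) = -1/9, g'(-16/3) = 20/3, so s_2 = (-16/3) - (-1/9)/(20/3) = -319/60.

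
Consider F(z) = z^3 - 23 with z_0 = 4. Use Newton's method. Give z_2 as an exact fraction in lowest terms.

4714759/1641672

F'(z) = 3z^2.
F(4) = 41, F'(4) = 48, so z_1 = 4 - 41/48 = 151/48.
F(151/48) = 899335/110592, F'(151/48) = 22801/768, so z_2 = (151/48) - (899335/110592)/(22801/768) = 4714759/1641672.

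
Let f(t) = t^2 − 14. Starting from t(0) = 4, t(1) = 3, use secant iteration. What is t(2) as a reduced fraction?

26/7

f(4) = 2, f(3) = −5. t(2) = 3 − (−5)·(3 − 4)/((−5) − 2) = 26/7.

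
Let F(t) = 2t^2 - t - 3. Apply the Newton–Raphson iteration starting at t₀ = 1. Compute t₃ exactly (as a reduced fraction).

19661/13107

F'(t) = 4t - 1.
F(1) = -2, F'(1) = 3, so t₁ = 1 - (-2)/3 = 5/3.
F(5/3) = 8/9, F'(5/3) = 17/3, so t₂ = (5/3) - (8/9)/(17/3) = 77/51.
F(77/51) = 128/2601, F'(77/51) = 257/51, so t₃ = (77/51) - (128/2601)/(257/51) = 19661/13107.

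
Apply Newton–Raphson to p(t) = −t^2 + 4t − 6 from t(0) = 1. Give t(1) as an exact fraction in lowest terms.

p'(t) = −2t + 4.
p(1) = −3, p'(1) = 2, so t(1) = 1 − (−3)/2 = 5/2.

5/2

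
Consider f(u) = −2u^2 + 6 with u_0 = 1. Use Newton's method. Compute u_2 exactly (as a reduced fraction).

7/4

f'(u) = −4u.
f(1) = 4, f'(1) = −4, so u_1 = 1 − 4/(−4) = 2.
f(2) = −2, f'(2) = −8, so u_2 = 2 − (−2)/(−8) = 7/4.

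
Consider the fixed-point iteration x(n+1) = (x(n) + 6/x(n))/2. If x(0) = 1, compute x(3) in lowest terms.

x(1) = (1 + 6/1)/2 = 7/2.
x(2) = (7/2 + 6/(7/2))/2 = 73/28.
x(3) = (73/28 + 6/(73/28))/2 = 10033/4088.

10033/4088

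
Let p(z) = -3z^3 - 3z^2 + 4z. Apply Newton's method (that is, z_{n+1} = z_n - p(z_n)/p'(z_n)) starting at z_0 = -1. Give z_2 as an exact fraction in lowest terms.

189/95

p'(z) = -9z^2 - 6z + 4.
p(-1) = -4, p'(-1) = 1, so z_1 = (-1) - (-4)/1 = 3.
p(3) = -96, p'(3) = -95, so z_2 = 3 - (-96)/(-95) = 189/95.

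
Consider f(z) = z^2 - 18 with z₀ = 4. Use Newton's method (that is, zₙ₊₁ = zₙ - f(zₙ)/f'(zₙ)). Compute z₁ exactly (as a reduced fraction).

17/4

f'(z) = 2z.
f(4) = -2, f'(4) = 8, so z₁ = 4 - (-2)/8 = 17/4.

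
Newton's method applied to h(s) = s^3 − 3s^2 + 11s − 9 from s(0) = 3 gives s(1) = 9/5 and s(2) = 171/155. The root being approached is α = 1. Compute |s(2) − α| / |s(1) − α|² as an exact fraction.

s(1) − α = 9/5 − 1 = 4/5, so |s(1) − α| = 4/5.
s(2) − α = 171/155 − 1 = 16/155, so |s(2) − α| = 16/155.
|s(1) − α|² = 16/25.
Ratio = (16/155) / (16/25) = 5/31.

5/31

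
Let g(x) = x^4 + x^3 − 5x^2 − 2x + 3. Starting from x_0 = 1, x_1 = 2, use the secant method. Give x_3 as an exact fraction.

2131/1253

g(1) = −2, g(2) = 3. x_2 = 2 − 3·(2 − 1)/(3 − (−2)) = 7/5.
g(2) = 3, g(7/5) = −1884/625. x_3 = (7/5) − (−1884/625)·((7/5) − 2)/((−1884/625) − 3) = 2131/1253.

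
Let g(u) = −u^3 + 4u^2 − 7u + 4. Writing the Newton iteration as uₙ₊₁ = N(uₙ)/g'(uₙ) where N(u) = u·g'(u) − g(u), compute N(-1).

2

g'(u) = −3u^2 + 8u − 7.
N(u) = u·g'(u) − g(u) = u·(−3u^2 + 8u − 7) − (−u^3 + 4u^2 − 7u + 4) = −2u^3 + 4u^2 − 4.
N(-1) = 2.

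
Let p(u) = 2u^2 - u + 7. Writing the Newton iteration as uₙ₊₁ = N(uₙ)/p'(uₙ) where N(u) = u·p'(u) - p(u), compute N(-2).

p'(u) = 4u - 1.
N(u) = u·p'(u) - p(u) = u·(4u - 1) - (2u^2 - u + 7) = 2u^2 - 7.
N(-2) = 1.

1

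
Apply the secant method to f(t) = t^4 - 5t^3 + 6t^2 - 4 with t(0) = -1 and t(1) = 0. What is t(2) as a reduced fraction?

f(-1) = 8, f(0) = -4. t(2) = 0 - (-4)·(0 - (-1))/((-4) - 8) = -1/3.

-1/3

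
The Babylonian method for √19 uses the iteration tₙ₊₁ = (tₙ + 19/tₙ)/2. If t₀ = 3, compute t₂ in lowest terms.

367/84

t₁ = (3 + 19/3)/2 = 14/3.
t₂ = (14/3 + 19/(14/3))/2 = 367/84.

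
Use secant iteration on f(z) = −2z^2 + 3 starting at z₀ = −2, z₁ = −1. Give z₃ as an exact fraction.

f(−2) = −5, f(−1) = 1. z₂ = (−1) − 1·((−1) − (−2))/(1 − (−5)) = −7/6.
f(−1) = 1, f(−7/6) = 5/18. z₃ = (−7/6) − (5/18)·((−7/6) − (−1))/((5/18) − 1) = −16/13.

−16/13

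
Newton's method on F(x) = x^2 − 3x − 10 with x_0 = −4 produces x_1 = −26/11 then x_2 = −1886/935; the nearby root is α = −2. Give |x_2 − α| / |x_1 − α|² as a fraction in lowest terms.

x_1 − α = −26/11 − (−2) = −26/11 + 2 = −4/11, so |x_1 − α| = 4/11.
x_2 − α = −1886/935 − (−2) = −1886/935 + 2 = −16/935, so |x_2 − α| = 16/935.
|x_1 − α|² = 16/121.
Ratio = (16/935) / (16/121) = 11/85.

11/85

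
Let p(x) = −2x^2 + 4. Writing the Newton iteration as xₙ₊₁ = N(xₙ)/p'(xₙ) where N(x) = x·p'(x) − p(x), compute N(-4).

p'(x) = −4x.
N(x) = x·p'(x) − p(x) = x·(−4x) − (−2x^2 + 4) = −2x^2 − 4.
N(-4) = −36.

−36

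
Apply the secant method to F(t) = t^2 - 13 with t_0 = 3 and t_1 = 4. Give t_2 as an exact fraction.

25/7

F(3) = -4, F(4) = 3. t_2 = 4 - 3·(4 - 3)/(3 - (-4)) = 25/7.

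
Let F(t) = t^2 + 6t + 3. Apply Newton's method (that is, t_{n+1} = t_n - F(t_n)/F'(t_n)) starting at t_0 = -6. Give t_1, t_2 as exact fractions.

F'(t) = 2t + 6.
F(-6) = 3, F'(-6) = -6, so t_1 = (-6) - 3/(-6) = -11/2.
F(-11/2) = 1/4, F'(-11/2) = -5, so t_2 = (-11/2) - (1/4)/(-5) = -109/20.

t_1 = -11/2, t_2 = -109/20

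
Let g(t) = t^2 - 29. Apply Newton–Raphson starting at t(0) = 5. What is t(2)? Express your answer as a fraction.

g'(t) = 2t.
g(5) = -4, g'(5) = 10, so t(1) = 5 - (-4)/10 = 27/5.
g(27/5) = 4/25, g'(27/5) = 54/5, so t(2) = (27/5) - (4/25)/(54/5) = 727/135.

727/135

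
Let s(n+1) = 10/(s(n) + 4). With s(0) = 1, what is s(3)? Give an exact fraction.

s(1) = 10/(1 + 4) = 2.
s(2) = 10/(2 + 4) = 5/3.
s(3) = 10/(5/3 + 4) = 30/17.

30/17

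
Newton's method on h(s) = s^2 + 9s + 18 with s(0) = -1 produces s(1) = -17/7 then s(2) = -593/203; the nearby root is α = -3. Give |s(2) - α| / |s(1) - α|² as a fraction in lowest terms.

7/29

s(1) - α = -17/7 - (-3) = -17/7 + 3 = 4/7, so |s(1) - α| = 4/7.
s(2) - α = -593/203 - (-3) = -593/203 + 3 = 16/203, so |s(2) - α| = 16/203.
|s(1) - α|² = 16/49.
Ratio = (16/203) / (16/49) = 7/29.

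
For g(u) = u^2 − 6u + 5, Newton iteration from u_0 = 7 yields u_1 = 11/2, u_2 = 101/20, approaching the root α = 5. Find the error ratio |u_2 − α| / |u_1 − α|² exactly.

u_1 − α = 11/2 − 5 = 1/2, so |u_1 − α| = 1/2.
u_2 − α = 101/20 − 5 = 1/20, so |u_2 − α| = 1/20.
|u_1 − α|² = 1/4.
Ratio = (1/20) / (1/4) = 1/5.

1/5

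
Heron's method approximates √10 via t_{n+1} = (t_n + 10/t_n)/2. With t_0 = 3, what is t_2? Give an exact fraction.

t_1 = (3 + 10/3)/2 = 19/6.
t_2 = (19/6 + 10/(19/6))/2 = 721/228.

721/228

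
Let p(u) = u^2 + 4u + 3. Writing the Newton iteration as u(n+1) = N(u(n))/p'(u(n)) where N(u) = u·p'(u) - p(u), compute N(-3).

p'(u) = 2u + 4.
N(u) = u·p'(u) - p(u) = u·(2u + 4) - (u^2 + 4u + 3) = u^2 - 3.
N(-3) = 6.

6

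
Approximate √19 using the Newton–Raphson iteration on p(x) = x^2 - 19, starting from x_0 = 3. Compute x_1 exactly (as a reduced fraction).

14/3

p'(x) = 2x.
p(3) = -10, p'(3) = 6, so x_1 = 3 - (-10)/6 = 14/3.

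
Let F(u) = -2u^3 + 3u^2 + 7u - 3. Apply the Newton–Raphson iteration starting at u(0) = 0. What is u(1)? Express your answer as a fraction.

F'(u) = -6u^2 + 6u + 7.
F(0) = -3, F'(0) = 7, so u(1) = 0 - (-3)/7 = 3/7.

3/7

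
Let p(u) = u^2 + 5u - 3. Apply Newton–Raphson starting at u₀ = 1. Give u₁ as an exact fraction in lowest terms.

4/7

p'(u) = 2u + 5.
p(1) = 3, p'(1) = 7, so u₁ = 1 - 3/7 = 4/7.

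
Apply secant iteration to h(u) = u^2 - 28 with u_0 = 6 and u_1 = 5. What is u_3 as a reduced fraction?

h(6) = 8, h(5) = -3. u_2 = 5 - (-3)·(5 - 6)/((-3) - 8) = 58/11.
h(5) = -3, h(58/11) = -24/121. u_3 = (58/11) - (-24/121)·((58/11) - 5)/((-24/121) - (-3)) = 598/113.

598/113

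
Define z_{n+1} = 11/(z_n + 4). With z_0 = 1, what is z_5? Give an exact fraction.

11627/6197

z_1 = 11/(1 + 4) = 11/5.
z_2 = 11/(11/5 + 4) = 55/31.
z_3 = 11/(55/31 + 4) = 341/179.
z_4 = 11/(341/179 + 4) = 1969/1057.
z_5 = 11/(1969/1057 + 4) = 11627/6197.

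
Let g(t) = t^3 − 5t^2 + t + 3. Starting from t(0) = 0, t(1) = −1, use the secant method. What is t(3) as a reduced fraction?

−141/239

g(0) = 3, g(−1) = −4. t(2) = (−1) − (−4)·((−1) − 0)/((−4) − 3) = −3/7.
g(−1) = −4, g(−3/7) = 540/343. t(3) = (−3/7) − (540/343)·((−3/7) − (−1))/((540/343) − (−4)) = −141/239.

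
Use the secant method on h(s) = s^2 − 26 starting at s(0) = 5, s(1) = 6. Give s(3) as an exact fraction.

h(5) = −1, h(6) = 10. s(2) = 6 − 10·(6 − 5)/(10 − (−1)) = 56/11.
h(6) = 10, h(56/11) = −10/121. s(3) = (56/11) − (−10/121)·((56/11) − 6)/((−10/121) − 10) = 311/61.

311/61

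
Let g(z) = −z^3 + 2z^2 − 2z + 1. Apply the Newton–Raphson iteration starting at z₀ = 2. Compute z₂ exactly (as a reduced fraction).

13/11

g'(z) = −3z^2 + 4z − 2.
g(2) = −3, g'(2) = −6, so z₁ = 2 − (−3)/(−6) = 3/2.
g(3/2) = −7/8, g'(3/2) = −11/4, so z₂ = (3/2) − (−7/8)/(−11/4) = 13/11.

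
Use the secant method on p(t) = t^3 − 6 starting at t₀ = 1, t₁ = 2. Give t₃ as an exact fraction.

p(1) = −5, p(2) = 2. t₂ = 2 − 2·(2 − 1)/(2 − (−5)) = 12/7.
p(2) = 2, p(12/7) = −330/343. t₃ = (12/7) − (−330/343)·((12/7) − 2)/((−330/343) − 2) = 459/254.

459/254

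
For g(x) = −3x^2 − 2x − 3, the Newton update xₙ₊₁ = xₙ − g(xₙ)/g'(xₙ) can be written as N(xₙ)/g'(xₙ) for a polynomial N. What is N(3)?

g'(x) = −6x − 2.
N(x) = x·g'(x) − g(x) = x·(−6x − 2) − (−3x^2 − 2x − 3) = −3x^2 + 3.
N(3) = −24.

−24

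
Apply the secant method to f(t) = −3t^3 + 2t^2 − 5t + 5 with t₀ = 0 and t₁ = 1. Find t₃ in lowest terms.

95/107

f(0) = 5, f(1) = −1. t₂ = 1 − (−1)·(1 − 0)/((−1) − 5) = 5/6.
f(1) = −1, f(5/6) = 35/72. t₃ = (5/6) − (35/72)·((5/6) − 1)/((35/72) − (−1)) = 95/107.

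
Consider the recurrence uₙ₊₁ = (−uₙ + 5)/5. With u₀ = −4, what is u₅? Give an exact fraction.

u₁ = (−(−4) + 5)/5 = 9/5.
u₂ = (−(9/5) + 5)/5 = 16/25.
u₃ = (−(16/25) + 5)/5 = 109/125.
u₄ = (−(109/125) + 5)/5 = 516/625.
u₅ = (−(516/625) + 5)/5 = 2609/3125.

2609/3125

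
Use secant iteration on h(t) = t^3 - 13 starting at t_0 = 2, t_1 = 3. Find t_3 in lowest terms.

h(2) = -5, h(3) = 14. t_2 = 3 - 14·(3 - 2)/(14 - (-5)) = 43/19.
h(3) = 14, h(43/19) = -9660/6859. t_3 = (43/19) - (-9660/6859)·((43/19) - 3)/((-9660/6859) - 14) = 17593/7549.

17593/7549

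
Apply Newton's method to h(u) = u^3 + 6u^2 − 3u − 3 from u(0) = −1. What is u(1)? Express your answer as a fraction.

−7/12

h'(u) = 3u^2 + 12u − 3.
h(−1) = 5, h'(−1) = −12, so u(1) = (−1) − 5/(−12) = −7/12.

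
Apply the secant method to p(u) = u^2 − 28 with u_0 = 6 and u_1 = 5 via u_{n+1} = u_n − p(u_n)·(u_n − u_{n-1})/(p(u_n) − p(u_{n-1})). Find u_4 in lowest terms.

17372/3283

p(6) = 8, p(5) = −3. u_2 = 5 − (−3)·(5 − 6)/((−3) − 8) = 58/11.
p(5) = −3, p(58/11) = −24/121. u_3 = (58/11) − (−24/121)·((58/11) − 5)/((−24/121) − (−3)) = 598/113.
p(58/11) = −24/121, p(598/113) = 72/12769. u_4 = (598/113) − (72/12769)·((598/113) − (58/11))/((72/12769) − (−24/121)) = 17372/3283.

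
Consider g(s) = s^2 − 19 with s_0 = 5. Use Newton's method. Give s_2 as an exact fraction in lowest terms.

g'(s) = 2s.
g(5) = 6, g'(5) = 10, so s_1 = 5 − 6/10 = 22/5.
g(22/5) = 9/25, g'(22/5) = 44/5, so s_2 = (22/5) − (9/25)/(44/5) = 959/220.

959/220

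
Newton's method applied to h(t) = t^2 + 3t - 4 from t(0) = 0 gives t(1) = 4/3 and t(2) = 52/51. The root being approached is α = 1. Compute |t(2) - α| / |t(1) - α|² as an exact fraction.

t(1) - α = 4/3 - 1 = 1/3, so |t(1) - α| = 1/3.
t(2) - α = 52/51 - 1 = 1/51, so |t(2) - α| = 1/51.
|t(1) - α|² = 1/9.
Ratio = (1/51) / (1/9) = 3/17.

3/17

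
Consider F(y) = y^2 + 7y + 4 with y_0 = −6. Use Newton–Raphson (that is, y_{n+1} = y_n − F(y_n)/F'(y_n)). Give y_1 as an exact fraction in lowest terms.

F'(y) = 2y + 7.
F(−6) = −2, F'(−6) = −5, so y_1 = (−6) − (−2)/(−5) = −32/5.

−32/5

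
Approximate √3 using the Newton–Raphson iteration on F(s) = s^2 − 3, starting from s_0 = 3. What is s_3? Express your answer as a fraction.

F'(s) = 2s.
F(3) = 6, F'(3) = 6, so s_1 = 3 − 6/6 = 2.
F(2) = 1, F'(2) = 4, so s_2 = 2 − 1/4 = 7/4.
F(7/4) = 1/16, F'(7/4) = 7/2, so s_3 = (7/4) − (1/16)/(7/2) = 97/56.

97/56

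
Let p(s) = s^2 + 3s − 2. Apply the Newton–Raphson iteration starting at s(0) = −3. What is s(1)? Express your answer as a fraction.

−11/3

p'(s) = 2s + 3.
p(−3) = −2, p'(−3) = −3, so s(1) = (−3) − (−2)/(−3) = −11/3.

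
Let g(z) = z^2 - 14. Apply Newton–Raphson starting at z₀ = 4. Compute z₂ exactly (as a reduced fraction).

449/120

g'(z) = 2z.
g(4) = 2, g'(4) = 8, so z₁ = 4 - 2/8 = 15/4.
g(15/4) = 1/16, g'(15/4) = 15/2, so z₂ = (15/4) - (1/16)/(15/2) = 449/120.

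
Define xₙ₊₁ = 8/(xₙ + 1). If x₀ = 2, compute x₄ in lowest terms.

280/123

x₁ = 8/(2 + 1) = 8/3.
x₂ = 8/(8/3 + 1) = 24/11.
x₃ = 8/(24/11 + 1) = 88/35.
x₄ = 8/(88/35 + 1) = 280/123.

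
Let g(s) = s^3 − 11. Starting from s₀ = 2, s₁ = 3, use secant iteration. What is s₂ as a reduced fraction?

g(2) = −3, g(3) = 16. s₂ = 3 − 16·(3 − 2)/(16 − (−3)) = 41/19.

41/19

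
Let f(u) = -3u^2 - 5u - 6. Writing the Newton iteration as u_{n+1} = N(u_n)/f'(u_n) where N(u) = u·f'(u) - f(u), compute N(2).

-6

f'(u) = -6u - 5.
N(u) = u·f'(u) - f(u) = u·(-6u - 5) - (-3u^2 - 5u - 6) = -3u^2 + 6.
N(2) = -6.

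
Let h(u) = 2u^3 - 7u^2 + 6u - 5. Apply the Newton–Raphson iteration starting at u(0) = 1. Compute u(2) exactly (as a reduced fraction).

-3/13

h'(u) = 6u^2 - 14u + 6.
h(1) = -4, h'(1) = -2, so u(1) = 1 - (-4)/(-2) = -1.
h(-1) = -20, h'(-1) = 26, so u(2) = (-1) - (-20)/26 = -3/13.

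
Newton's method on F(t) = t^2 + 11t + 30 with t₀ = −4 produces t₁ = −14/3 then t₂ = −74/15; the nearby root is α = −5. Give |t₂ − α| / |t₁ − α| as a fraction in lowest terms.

1/5

t₁ − α = −14/3 − (−5) = −14/3 + 5 = 1/3, so |t₁ − α| = 1/3.
t₂ − α = −74/15 − (−5) = −74/15 + 5 = 1/15, so |t₂ − α| = 1/15.
Ratio = (1/15) / (1/3) = 1/5.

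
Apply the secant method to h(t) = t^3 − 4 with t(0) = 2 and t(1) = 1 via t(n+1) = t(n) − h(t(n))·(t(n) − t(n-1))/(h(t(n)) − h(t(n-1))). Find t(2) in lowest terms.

10/7

h(2) = 4, h(1) = −3. t(2) = 1 − (−3)·(1 − 2)/((−3) − 4) = 10/7.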